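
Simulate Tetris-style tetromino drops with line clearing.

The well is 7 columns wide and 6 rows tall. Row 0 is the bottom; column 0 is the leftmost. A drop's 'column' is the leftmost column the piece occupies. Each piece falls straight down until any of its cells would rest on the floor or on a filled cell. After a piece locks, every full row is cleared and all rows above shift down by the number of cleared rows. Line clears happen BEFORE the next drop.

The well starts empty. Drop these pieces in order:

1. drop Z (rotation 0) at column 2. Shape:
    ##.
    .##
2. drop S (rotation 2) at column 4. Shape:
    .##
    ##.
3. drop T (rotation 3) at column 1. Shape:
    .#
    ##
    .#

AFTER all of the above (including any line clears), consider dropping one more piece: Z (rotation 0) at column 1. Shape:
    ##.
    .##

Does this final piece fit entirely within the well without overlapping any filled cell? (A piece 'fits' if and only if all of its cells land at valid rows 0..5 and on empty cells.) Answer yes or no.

Answer: no

Derivation:
Drop 1: Z rot0 at col 2 lands with bottom-row=0; cleared 0 line(s) (total 0); column heights now [0 0 2 2 1 0 0], max=2
Drop 2: S rot2 at col 4 lands with bottom-row=1; cleared 0 line(s) (total 0); column heights now [0 0 2 2 2 3 3], max=3
Drop 3: T rot3 at col 1 lands with bottom-row=2; cleared 0 line(s) (total 0); column heights now [0 4 5 2 2 3 3], max=5
Test piece Z rot0 at col 1 (width 3): heights before test = [0 4 5 2 2 3 3]; fits = False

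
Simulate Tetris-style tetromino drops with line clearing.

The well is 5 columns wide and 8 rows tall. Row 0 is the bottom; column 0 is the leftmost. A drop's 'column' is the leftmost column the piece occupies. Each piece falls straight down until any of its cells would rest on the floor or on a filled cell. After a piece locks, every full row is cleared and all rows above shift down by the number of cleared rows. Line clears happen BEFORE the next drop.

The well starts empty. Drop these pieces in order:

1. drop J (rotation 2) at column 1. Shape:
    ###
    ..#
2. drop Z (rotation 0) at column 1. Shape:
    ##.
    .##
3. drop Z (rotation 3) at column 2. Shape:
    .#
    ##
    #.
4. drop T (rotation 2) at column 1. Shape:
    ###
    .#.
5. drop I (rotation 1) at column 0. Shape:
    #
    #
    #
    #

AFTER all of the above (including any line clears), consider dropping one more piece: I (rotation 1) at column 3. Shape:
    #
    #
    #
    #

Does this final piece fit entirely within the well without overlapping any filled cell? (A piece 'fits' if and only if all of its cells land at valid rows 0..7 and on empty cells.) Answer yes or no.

Answer: no

Derivation:
Drop 1: J rot2 at col 1 lands with bottom-row=0; cleared 0 line(s) (total 0); column heights now [0 2 2 2 0], max=2
Drop 2: Z rot0 at col 1 lands with bottom-row=2; cleared 0 line(s) (total 0); column heights now [0 4 4 3 0], max=4
Drop 3: Z rot3 at col 2 lands with bottom-row=4; cleared 0 line(s) (total 0); column heights now [0 4 6 7 0], max=7
Drop 4: T rot2 at col 1 lands with bottom-row=6; cleared 0 line(s) (total 0); column heights now [0 8 8 8 0], max=8
Drop 5: I rot1 at col 0 lands with bottom-row=0; cleared 0 line(s) (total 0); column heights now [4 8 8 8 0], max=8
Test piece I rot1 at col 3 (width 1): heights before test = [4 8 8 8 0]; fits = False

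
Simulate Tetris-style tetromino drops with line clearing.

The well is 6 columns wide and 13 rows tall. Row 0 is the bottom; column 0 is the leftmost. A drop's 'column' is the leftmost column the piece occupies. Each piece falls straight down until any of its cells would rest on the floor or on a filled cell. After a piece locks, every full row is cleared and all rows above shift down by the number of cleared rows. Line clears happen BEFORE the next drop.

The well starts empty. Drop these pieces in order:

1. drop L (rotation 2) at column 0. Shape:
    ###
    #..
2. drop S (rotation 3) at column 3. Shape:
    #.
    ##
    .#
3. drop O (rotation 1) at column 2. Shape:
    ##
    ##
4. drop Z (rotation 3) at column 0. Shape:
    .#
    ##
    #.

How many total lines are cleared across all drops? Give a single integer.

Drop 1: L rot2 at col 0 lands with bottom-row=0; cleared 0 line(s) (total 0); column heights now [2 2 2 0 0 0], max=2
Drop 2: S rot3 at col 3 lands with bottom-row=0; cleared 0 line(s) (total 0); column heights now [2 2 2 3 2 0], max=3
Drop 3: O rot1 at col 2 lands with bottom-row=3; cleared 0 line(s) (total 0); column heights now [2 2 5 5 2 0], max=5
Drop 4: Z rot3 at col 0 lands with bottom-row=2; cleared 0 line(s) (total 0); column heights now [4 5 5 5 2 0], max=5

Answer: 0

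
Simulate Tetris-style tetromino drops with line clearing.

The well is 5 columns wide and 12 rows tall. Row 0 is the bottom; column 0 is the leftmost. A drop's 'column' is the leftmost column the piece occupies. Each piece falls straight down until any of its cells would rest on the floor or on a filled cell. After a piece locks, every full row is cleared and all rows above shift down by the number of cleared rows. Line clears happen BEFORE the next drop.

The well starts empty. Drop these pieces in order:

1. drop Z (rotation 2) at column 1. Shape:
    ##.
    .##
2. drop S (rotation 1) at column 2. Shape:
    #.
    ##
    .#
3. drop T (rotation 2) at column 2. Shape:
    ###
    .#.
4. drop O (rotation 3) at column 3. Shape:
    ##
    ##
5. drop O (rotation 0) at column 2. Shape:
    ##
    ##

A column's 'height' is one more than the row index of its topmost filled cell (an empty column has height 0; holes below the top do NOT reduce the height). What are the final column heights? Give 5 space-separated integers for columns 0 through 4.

Drop 1: Z rot2 at col 1 lands with bottom-row=0; cleared 0 line(s) (total 0); column heights now [0 2 2 1 0], max=2
Drop 2: S rot1 at col 2 lands with bottom-row=1; cleared 0 line(s) (total 0); column heights now [0 2 4 3 0], max=4
Drop 3: T rot2 at col 2 lands with bottom-row=3; cleared 0 line(s) (total 0); column heights now [0 2 5 5 5], max=5
Drop 4: O rot3 at col 3 lands with bottom-row=5; cleared 0 line(s) (total 0); column heights now [0 2 5 7 7], max=7
Drop 5: O rot0 at col 2 lands with bottom-row=7; cleared 0 line(s) (total 0); column heights now [0 2 9 9 7], max=9

Answer: 0 2 9 9 7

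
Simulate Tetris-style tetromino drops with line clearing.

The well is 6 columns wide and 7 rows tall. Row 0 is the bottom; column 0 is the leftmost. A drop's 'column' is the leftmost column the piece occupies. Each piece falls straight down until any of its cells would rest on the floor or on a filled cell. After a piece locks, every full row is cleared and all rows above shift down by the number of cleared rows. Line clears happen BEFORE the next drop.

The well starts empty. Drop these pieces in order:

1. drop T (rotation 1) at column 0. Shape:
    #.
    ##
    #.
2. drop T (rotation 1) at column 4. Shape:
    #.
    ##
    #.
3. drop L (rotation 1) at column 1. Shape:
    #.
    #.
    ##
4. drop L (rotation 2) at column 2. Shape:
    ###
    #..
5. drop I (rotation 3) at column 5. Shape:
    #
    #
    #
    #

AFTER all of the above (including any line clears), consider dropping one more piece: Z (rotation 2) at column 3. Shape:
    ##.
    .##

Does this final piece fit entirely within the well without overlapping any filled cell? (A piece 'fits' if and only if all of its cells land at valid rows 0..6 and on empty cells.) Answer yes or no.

Drop 1: T rot1 at col 0 lands with bottom-row=0; cleared 0 line(s) (total 0); column heights now [3 2 0 0 0 0], max=3
Drop 2: T rot1 at col 4 lands with bottom-row=0; cleared 0 line(s) (total 0); column heights now [3 2 0 0 3 2], max=3
Drop 3: L rot1 at col 1 lands with bottom-row=2; cleared 0 line(s) (total 0); column heights now [3 5 3 0 3 2], max=5
Drop 4: L rot2 at col 2 lands with bottom-row=3; cleared 0 line(s) (total 0); column heights now [3 5 5 5 5 2], max=5
Drop 5: I rot3 at col 5 lands with bottom-row=2; cleared 0 line(s) (total 0); column heights now [3 5 5 5 5 6], max=6
Test piece Z rot2 at col 3 (width 3): heights before test = [3 5 5 5 5 6]; fits = False

Answer: no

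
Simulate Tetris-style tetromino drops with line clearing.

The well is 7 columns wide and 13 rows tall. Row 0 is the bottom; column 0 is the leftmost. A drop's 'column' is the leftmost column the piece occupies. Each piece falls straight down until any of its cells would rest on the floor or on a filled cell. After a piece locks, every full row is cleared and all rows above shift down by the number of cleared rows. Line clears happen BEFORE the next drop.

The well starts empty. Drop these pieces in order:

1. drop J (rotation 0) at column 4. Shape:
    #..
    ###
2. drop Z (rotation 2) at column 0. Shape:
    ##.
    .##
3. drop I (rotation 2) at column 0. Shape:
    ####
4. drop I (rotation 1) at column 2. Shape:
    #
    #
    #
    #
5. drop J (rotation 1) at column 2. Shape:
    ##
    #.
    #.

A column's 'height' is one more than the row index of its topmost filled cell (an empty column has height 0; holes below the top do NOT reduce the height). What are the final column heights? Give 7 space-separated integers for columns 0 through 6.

Drop 1: J rot0 at col 4 lands with bottom-row=0; cleared 0 line(s) (total 0); column heights now [0 0 0 0 2 1 1], max=2
Drop 2: Z rot2 at col 0 lands with bottom-row=0; cleared 0 line(s) (total 0); column heights now [2 2 1 0 2 1 1], max=2
Drop 3: I rot2 at col 0 lands with bottom-row=2; cleared 0 line(s) (total 0); column heights now [3 3 3 3 2 1 1], max=3
Drop 4: I rot1 at col 2 lands with bottom-row=3; cleared 0 line(s) (total 0); column heights now [3 3 7 3 2 1 1], max=7
Drop 5: J rot1 at col 2 lands with bottom-row=7; cleared 0 line(s) (total 0); column heights now [3 3 10 10 2 1 1], max=10

Answer: 3 3 10 10 2 1 1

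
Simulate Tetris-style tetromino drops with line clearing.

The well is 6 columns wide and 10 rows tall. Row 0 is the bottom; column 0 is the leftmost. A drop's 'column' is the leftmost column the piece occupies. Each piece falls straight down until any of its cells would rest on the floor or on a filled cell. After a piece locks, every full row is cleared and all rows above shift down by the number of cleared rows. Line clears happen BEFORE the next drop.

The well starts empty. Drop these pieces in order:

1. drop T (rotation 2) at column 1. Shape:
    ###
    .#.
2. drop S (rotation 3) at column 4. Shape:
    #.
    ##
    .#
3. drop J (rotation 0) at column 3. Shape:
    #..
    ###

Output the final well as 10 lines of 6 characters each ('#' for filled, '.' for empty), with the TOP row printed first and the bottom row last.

Answer: ......
......
......
......
......
...#..
...###
....#.
.#####
..#..#

Derivation:
Drop 1: T rot2 at col 1 lands with bottom-row=0; cleared 0 line(s) (total 0); column heights now [0 2 2 2 0 0], max=2
Drop 2: S rot3 at col 4 lands with bottom-row=0; cleared 0 line(s) (total 0); column heights now [0 2 2 2 3 2], max=3
Drop 3: J rot0 at col 3 lands with bottom-row=3; cleared 0 line(s) (total 0); column heights now [0 2 2 5 4 4], max=5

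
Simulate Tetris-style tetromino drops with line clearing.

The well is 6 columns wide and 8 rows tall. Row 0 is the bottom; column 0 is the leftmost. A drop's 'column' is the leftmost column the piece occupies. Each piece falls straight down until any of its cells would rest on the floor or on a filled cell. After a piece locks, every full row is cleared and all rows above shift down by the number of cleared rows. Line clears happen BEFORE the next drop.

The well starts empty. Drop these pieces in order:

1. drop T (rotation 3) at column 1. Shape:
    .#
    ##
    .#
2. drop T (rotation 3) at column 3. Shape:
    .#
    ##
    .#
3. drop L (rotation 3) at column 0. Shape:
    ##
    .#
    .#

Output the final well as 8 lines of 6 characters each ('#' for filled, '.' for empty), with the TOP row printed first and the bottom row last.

Drop 1: T rot3 at col 1 lands with bottom-row=0; cleared 0 line(s) (total 0); column heights now [0 2 3 0 0 0], max=3
Drop 2: T rot3 at col 3 lands with bottom-row=0; cleared 0 line(s) (total 0); column heights now [0 2 3 2 3 0], max=3
Drop 3: L rot3 at col 0 lands with bottom-row=2; cleared 0 line(s) (total 0); column heights now [5 5 3 2 3 0], max=5

Answer: ......
......
......
##....
.#....
.##.#.
.####.
..#.#.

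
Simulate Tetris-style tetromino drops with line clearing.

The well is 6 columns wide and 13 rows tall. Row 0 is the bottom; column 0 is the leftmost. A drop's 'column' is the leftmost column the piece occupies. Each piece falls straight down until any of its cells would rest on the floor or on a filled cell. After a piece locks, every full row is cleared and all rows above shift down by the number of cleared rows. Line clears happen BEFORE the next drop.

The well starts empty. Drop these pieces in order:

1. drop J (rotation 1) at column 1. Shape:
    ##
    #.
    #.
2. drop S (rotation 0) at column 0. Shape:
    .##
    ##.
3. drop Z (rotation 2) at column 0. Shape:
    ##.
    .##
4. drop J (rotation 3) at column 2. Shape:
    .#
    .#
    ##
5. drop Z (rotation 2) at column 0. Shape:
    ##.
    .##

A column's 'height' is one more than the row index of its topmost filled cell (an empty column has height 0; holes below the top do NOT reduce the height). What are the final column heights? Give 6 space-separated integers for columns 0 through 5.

Drop 1: J rot1 at col 1 lands with bottom-row=0; cleared 0 line(s) (total 0); column heights now [0 3 3 0 0 0], max=3
Drop 2: S rot0 at col 0 lands with bottom-row=3; cleared 0 line(s) (total 0); column heights now [4 5 5 0 0 0], max=5
Drop 3: Z rot2 at col 0 lands with bottom-row=5; cleared 0 line(s) (total 0); column heights now [7 7 6 0 0 0], max=7
Drop 4: J rot3 at col 2 lands with bottom-row=6; cleared 0 line(s) (total 0); column heights now [7 7 7 9 0 0], max=9
Drop 5: Z rot2 at col 0 lands with bottom-row=7; cleared 0 line(s) (total 0); column heights now [9 9 8 9 0 0], max=9

Answer: 9 9 8 9 0 0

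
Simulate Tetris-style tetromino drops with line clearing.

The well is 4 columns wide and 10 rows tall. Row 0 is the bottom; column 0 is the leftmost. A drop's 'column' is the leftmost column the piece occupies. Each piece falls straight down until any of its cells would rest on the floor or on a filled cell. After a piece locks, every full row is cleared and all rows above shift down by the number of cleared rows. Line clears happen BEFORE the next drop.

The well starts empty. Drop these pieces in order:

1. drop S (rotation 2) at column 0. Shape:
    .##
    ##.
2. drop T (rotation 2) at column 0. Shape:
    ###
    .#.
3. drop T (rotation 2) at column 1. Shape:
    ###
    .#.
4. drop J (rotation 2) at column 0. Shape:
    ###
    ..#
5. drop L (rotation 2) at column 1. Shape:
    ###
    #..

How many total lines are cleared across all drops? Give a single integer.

Drop 1: S rot2 at col 0 lands with bottom-row=0; cleared 0 line(s) (total 0); column heights now [1 2 2 0], max=2
Drop 2: T rot2 at col 0 lands with bottom-row=2; cleared 0 line(s) (total 0); column heights now [4 4 4 0], max=4
Drop 3: T rot2 at col 1 lands with bottom-row=4; cleared 0 line(s) (total 0); column heights now [4 6 6 6], max=6
Drop 4: J rot2 at col 0 lands with bottom-row=6; cleared 0 line(s) (total 0); column heights now [8 8 8 6], max=8
Drop 5: L rot2 at col 1 lands with bottom-row=8; cleared 0 line(s) (total 0); column heights now [8 10 10 10], max=10

Answer: 0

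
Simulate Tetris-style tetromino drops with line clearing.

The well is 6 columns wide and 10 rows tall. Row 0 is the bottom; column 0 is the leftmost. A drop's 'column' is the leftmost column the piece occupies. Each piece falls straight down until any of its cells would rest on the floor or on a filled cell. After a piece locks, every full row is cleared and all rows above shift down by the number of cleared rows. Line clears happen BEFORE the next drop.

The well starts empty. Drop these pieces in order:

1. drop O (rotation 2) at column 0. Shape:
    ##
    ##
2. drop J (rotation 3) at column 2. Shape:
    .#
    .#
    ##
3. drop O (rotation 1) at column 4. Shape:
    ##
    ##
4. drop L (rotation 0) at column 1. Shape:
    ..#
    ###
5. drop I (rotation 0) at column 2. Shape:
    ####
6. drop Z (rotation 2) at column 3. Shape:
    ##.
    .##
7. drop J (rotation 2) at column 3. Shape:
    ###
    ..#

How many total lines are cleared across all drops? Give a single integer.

Answer: 1

Derivation:
Drop 1: O rot2 at col 0 lands with bottom-row=0; cleared 0 line(s) (total 0); column heights now [2 2 0 0 0 0], max=2
Drop 2: J rot3 at col 2 lands with bottom-row=0; cleared 0 line(s) (total 0); column heights now [2 2 1 3 0 0], max=3
Drop 3: O rot1 at col 4 lands with bottom-row=0; cleared 1 line(s) (total 1); column heights now [1 1 0 2 1 1], max=2
Drop 4: L rot0 at col 1 lands with bottom-row=2; cleared 0 line(s) (total 1); column heights now [1 3 3 4 1 1], max=4
Drop 5: I rot0 at col 2 lands with bottom-row=4; cleared 0 line(s) (total 1); column heights now [1 3 5 5 5 5], max=5
Drop 6: Z rot2 at col 3 lands with bottom-row=5; cleared 0 line(s) (total 1); column heights now [1 3 5 7 7 6], max=7
Drop 7: J rot2 at col 3 lands with bottom-row=6; cleared 0 line(s) (total 1); column heights now [1 3 5 8 8 8], max=8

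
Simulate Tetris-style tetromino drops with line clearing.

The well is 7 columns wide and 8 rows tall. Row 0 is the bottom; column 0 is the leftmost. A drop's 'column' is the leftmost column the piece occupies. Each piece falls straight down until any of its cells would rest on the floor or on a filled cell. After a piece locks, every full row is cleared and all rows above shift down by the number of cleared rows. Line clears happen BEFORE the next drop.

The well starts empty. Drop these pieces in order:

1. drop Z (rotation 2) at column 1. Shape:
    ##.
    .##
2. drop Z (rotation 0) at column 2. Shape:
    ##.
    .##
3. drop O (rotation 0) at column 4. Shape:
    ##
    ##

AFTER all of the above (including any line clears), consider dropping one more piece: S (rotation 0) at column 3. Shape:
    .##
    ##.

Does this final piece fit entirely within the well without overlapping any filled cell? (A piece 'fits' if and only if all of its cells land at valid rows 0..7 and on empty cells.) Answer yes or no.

Answer: yes

Derivation:
Drop 1: Z rot2 at col 1 lands with bottom-row=0; cleared 0 line(s) (total 0); column heights now [0 2 2 1 0 0 0], max=2
Drop 2: Z rot0 at col 2 lands with bottom-row=1; cleared 0 line(s) (total 0); column heights now [0 2 3 3 2 0 0], max=3
Drop 3: O rot0 at col 4 lands with bottom-row=2; cleared 0 line(s) (total 0); column heights now [0 2 3 3 4 4 0], max=4
Test piece S rot0 at col 3 (width 3): heights before test = [0 2 3 3 4 4 0]; fits = True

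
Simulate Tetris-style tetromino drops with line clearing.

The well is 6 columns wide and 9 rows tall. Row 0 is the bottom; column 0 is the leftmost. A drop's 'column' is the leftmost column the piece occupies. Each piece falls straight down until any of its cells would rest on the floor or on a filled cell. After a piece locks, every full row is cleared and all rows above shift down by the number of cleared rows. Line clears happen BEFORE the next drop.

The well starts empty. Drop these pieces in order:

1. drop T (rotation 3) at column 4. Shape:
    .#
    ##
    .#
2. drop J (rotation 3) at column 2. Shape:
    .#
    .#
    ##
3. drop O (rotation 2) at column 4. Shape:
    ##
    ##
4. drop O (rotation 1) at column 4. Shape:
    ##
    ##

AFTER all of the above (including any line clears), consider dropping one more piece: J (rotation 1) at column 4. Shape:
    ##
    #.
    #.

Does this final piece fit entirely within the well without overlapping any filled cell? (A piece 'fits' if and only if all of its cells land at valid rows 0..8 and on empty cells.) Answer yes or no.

Drop 1: T rot3 at col 4 lands with bottom-row=0; cleared 0 line(s) (total 0); column heights now [0 0 0 0 2 3], max=3
Drop 2: J rot3 at col 2 lands with bottom-row=0; cleared 0 line(s) (total 0); column heights now [0 0 1 3 2 3], max=3
Drop 3: O rot2 at col 4 lands with bottom-row=3; cleared 0 line(s) (total 0); column heights now [0 0 1 3 5 5], max=5
Drop 4: O rot1 at col 4 lands with bottom-row=5; cleared 0 line(s) (total 0); column heights now [0 0 1 3 7 7], max=7
Test piece J rot1 at col 4 (width 2): heights before test = [0 0 1 3 7 7]; fits = False

Answer: no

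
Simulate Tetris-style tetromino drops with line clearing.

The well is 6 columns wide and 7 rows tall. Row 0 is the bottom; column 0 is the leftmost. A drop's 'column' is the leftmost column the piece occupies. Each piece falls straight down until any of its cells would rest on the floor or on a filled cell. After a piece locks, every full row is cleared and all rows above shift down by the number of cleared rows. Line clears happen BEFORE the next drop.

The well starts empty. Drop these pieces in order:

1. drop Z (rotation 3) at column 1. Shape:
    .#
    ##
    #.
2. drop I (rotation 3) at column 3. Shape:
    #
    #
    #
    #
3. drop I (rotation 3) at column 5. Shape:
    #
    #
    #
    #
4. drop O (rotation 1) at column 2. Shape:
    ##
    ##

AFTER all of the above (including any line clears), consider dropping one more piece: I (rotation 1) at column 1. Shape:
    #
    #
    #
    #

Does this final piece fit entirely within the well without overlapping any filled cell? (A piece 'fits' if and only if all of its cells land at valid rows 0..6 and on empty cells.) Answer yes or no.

Drop 1: Z rot3 at col 1 lands with bottom-row=0; cleared 0 line(s) (total 0); column heights now [0 2 3 0 0 0], max=3
Drop 2: I rot3 at col 3 lands with bottom-row=0; cleared 0 line(s) (total 0); column heights now [0 2 3 4 0 0], max=4
Drop 3: I rot3 at col 5 lands with bottom-row=0; cleared 0 line(s) (total 0); column heights now [0 2 3 4 0 4], max=4
Drop 4: O rot1 at col 2 lands with bottom-row=4; cleared 0 line(s) (total 0); column heights now [0 2 6 6 0 4], max=6
Test piece I rot1 at col 1 (width 1): heights before test = [0 2 6 6 0 4]; fits = True

Answer: yes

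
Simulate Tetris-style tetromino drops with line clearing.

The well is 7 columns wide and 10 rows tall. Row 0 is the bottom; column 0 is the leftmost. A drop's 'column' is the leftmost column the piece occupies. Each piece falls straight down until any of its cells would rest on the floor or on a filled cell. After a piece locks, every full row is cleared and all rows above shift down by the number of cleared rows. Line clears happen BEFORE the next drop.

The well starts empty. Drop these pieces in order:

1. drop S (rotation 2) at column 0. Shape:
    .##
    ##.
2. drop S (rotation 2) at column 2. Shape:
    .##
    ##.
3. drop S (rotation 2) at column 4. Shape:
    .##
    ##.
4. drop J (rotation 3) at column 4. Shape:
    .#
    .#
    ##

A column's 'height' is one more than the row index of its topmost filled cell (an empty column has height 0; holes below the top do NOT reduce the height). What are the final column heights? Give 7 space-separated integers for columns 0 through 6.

Answer: 1 2 3 4 7 9 6

Derivation:
Drop 1: S rot2 at col 0 lands with bottom-row=0; cleared 0 line(s) (total 0); column heights now [1 2 2 0 0 0 0], max=2
Drop 2: S rot2 at col 2 lands with bottom-row=2; cleared 0 line(s) (total 0); column heights now [1 2 3 4 4 0 0], max=4
Drop 3: S rot2 at col 4 lands with bottom-row=4; cleared 0 line(s) (total 0); column heights now [1 2 3 4 5 6 6], max=6
Drop 4: J rot3 at col 4 lands with bottom-row=6; cleared 0 line(s) (total 0); column heights now [1 2 3 4 7 9 6], max=9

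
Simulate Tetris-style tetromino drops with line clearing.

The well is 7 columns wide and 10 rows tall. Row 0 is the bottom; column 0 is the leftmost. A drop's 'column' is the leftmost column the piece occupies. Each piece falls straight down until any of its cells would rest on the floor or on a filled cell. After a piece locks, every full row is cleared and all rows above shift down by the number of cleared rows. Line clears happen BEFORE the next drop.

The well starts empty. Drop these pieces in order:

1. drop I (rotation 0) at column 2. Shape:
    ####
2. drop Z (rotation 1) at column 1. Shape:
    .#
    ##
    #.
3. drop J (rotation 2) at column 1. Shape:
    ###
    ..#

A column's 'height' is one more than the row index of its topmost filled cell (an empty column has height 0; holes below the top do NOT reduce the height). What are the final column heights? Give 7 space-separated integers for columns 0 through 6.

Answer: 0 4 4 4 1 1 0

Derivation:
Drop 1: I rot0 at col 2 lands with bottom-row=0; cleared 0 line(s) (total 0); column heights now [0 0 1 1 1 1 0], max=1
Drop 2: Z rot1 at col 1 lands with bottom-row=0; cleared 0 line(s) (total 0); column heights now [0 2 3 1 1 1 0], max=3
Drop 3: J rot2 at col 1 lands with bottom-row=2; cleared 0 line(s) (total 0); column heights now [0 4 4 4 1 1 0], max=4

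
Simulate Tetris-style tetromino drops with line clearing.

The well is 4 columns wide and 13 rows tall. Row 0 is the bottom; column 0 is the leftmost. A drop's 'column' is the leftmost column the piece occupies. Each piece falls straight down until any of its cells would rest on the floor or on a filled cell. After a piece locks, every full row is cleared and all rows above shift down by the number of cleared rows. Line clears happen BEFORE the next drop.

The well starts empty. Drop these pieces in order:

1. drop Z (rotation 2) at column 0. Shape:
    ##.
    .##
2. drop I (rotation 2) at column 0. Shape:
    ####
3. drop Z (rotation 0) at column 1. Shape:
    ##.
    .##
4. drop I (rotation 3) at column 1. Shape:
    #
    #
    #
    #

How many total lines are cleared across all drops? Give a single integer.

Drop 1: Z rot2 at col 0 lands with bottom-row=0; cleared 0 line(s) (total 0); column heights now [2 2 1 0], max=2
Drop 2: I rot2 at col 0 lands with bottom-row=2; cleared 1 line(s) (total 1); column heights now [2 2 1 0], max=2
Drop 3: Z rot0 at col 1 lands with bottom-row=1; cleared 1 line(s) (total 2); column heights now [0 2 2 0], max=2
Drop 4: I rot3 at col 1 lands with bottom-row=2; cleared 0 line(s) (total 2); column heights now [0 6 2 0], max=6

Answer: 2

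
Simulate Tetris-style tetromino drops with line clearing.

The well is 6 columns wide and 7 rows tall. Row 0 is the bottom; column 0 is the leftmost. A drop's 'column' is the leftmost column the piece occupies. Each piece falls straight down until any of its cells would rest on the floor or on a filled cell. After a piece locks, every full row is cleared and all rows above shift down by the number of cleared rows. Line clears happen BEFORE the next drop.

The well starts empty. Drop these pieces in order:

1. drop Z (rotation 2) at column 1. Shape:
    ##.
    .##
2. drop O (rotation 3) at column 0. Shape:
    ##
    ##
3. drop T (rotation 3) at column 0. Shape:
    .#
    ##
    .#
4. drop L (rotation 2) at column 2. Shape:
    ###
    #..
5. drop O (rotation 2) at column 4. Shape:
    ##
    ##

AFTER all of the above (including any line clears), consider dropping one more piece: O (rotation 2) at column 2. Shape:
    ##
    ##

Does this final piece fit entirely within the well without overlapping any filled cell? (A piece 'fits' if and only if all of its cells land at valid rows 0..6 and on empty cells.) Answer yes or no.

Drop 1: Z rot2 at col 1 lands with bottom-row=0; cleared 0 line(s) (total 0); column heights now [0 2 2 1 0 0], max=2
Drop 2: O rot3 at col 0 lands with bottom-row=2; cleared 0 line(s) (total 0); column heights now [4 4 2 1 0 0], max=4
Drop 3: T rot3 at col 0 lands with bottom-row=4; cleared 0 line(s) (total 0); column heights now [6 7 2 1 0 0], max=7
Drop 4: L rot2 at col 2 lands with bottom-row=2; cleared 0 line(s) (total 0); column heights now [6 7 4 4 4 0], max=7
Drop 5: O rot2 at col 4 lands with bottom-row=4; cleared 0 line(s) (total 0); column heights now [6 7 4 4 6 6], max=7
Test piece O rot2 at col 2 (width 2): heights before test = [6 7 4 4 6 6]; fits = True

Answer: yes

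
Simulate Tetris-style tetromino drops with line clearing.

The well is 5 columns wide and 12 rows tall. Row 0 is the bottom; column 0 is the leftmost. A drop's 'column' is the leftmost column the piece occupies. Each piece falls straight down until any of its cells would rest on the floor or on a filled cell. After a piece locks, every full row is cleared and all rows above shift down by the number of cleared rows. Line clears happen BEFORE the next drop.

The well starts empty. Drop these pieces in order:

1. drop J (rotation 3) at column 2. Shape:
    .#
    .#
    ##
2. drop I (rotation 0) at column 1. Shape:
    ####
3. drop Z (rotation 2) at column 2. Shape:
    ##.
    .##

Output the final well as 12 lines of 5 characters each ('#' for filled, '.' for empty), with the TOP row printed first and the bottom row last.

Drop 1: J rot3 at col 2 lands with bottom-row=0; cleared 0 line(s) (total 0); column heights now [0 0 1 3 0], max=3
Drop 2: I rot0 at col 1 lands with bottom-row=3; cleared 0 line(s) (total 0); column heights now [0 4 4 4 4], max=4
Drop 3: Z rot2 at col 2 lands with bottom-row=4; cleared 0 line(s) (total 0); column heights now [0 4 6 6 5], max=6

Answer: .....
.....
.....
.....
.....
.....
..##.
...##
.####
...#.
...#.
..##.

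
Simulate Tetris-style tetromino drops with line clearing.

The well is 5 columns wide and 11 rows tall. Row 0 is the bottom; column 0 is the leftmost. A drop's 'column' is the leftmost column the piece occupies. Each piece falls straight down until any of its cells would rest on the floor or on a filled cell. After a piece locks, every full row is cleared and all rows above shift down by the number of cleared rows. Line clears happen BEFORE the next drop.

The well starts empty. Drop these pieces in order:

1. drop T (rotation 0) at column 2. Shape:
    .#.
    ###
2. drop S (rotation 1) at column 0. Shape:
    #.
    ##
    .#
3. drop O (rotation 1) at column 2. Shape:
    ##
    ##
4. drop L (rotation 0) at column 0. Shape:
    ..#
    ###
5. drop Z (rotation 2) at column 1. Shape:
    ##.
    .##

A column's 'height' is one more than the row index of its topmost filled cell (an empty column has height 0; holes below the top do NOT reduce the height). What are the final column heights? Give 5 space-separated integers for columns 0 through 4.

Answer: 5 8 8 7 1

Derivation:
Drop 1: T rot0 at col 2 lands with bottom-row=0; cleared 0 line(s) (total 0); column heights now [0 0 1 2 1], max=2
Drop 2: S rot1 at col 0 lands with bottom-row=0; cleared 0 line(s) (total 0); column heights now [3 2 1 2 1], max=3
Drop 3: O rot1 at col 2 lands with bottom-row=2; cleared 0 line(s) (total 0); column heights now [3 2 4 4 1], max=4
Drop 4: L rot0 at col 0 lands with bottom-row=4; cleared 0 line(s) (total 0); column heights now [5 5 6 4 1], max=6
Drop 5: Z rot2 at col 1 lands with bottom-row=6; cleared 0 line(s) (total 0); column heights now [5 8 8 7 1], max=8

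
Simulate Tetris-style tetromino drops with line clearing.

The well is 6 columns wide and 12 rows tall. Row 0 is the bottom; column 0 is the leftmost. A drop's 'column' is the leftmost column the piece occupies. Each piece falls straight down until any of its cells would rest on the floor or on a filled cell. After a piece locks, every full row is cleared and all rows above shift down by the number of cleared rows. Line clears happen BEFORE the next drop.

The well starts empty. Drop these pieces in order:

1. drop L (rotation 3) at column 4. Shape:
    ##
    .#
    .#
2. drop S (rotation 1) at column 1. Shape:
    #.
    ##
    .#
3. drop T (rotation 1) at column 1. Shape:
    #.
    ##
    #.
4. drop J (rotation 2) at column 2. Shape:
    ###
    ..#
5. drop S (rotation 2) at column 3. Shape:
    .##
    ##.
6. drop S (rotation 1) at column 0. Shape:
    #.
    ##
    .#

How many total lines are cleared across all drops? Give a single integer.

Answer: 0

Derivation:
Drop 1: L rot3 at col 4 lands with bottom-row=0; cleared 0 line(s) (total 0); column heights now [0 0 0 0 3 3], max=3
Drop 2: S rot1 at col 1 lands with bottom-row=0; cleared 0 line(s) (total 0); column heights now [0 3 2 0 3 3], max=3
Drop 3: T rot1 at col 1 lands with bottom-row=3; cleared 0 line(s) (total 0); column heights now [0 6 5 0 3 3], max=6
Drop 4: J rot2 at col 2 lands with bottom-row=4; cleared 0 line(s) (total 0); column heights now [0 6 6 6 6 3], max=6
Drop 5: S rot2 at col 3 lands with bottom-row=6; cleared 0 line(s) (total 0); column heights now [0 6 6 7 8 8], max=8
Drop 6: S rot1 at col 0 lands with bottom-row=6; cleared 0 line(s) (total 0); column heights now [9 8 6 7 8 8], max=9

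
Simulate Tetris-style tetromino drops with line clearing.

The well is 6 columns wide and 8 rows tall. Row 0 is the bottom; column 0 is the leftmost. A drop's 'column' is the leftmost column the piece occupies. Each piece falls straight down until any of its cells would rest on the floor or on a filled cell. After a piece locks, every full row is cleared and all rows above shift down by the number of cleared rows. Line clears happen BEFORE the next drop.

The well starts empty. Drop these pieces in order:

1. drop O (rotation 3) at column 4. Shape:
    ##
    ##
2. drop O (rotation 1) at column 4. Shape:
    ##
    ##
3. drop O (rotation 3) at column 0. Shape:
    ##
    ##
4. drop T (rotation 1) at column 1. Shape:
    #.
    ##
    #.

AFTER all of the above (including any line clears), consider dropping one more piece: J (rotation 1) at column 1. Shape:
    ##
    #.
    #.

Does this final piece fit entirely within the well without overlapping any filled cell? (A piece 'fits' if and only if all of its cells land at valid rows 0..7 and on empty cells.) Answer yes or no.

Answer: yes

Derivation:
Drop 1: O rot3 at col 4 lands with bottom-row=0; cleared 0 line(s) (total 0); column heights now [0 0 0 0 2 2], max=2
Drop 2: O rot1 at col 4 lands with bottom-row=2; cleared 0 line(s) (total 0); column heights now [0 0 0 0 4 4], max=4
Drop 3: O rot3 at col 0 lands with bottom-row=0; cleared 0 line(s) (total 0); column heights now [2 2 0 0 4 4], max=4
Drop 4: T rot1 at col 1 lands with bottom-row=2; cleared 0 line(s) (total 0); column heights now [2 5 4 0 4 4], max=5
Test piece J rot1 at col 1 (width 2): heights before test = [2 5 4 0 4 4]; fits = True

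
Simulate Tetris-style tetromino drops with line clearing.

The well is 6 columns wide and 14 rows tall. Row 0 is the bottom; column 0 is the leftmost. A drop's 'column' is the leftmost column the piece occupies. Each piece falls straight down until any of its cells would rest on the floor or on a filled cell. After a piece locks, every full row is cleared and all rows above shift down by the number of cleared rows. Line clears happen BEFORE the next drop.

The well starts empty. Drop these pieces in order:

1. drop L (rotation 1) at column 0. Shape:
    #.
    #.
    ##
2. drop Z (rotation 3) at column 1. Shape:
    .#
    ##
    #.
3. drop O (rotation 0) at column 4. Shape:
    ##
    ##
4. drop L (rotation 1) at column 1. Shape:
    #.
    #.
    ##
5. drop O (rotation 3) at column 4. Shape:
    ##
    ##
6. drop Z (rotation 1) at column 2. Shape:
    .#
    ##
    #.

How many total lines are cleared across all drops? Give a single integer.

Answer: 0

Derivation:
Drop 1: L rot1 at col 0 lands with bottom-row=0; cleared 0 line(s) (total 0); column heights now [3 1 0 0 0 0], max=3
Drop 2: Z rot3 at col 1 lands with bottom-row=1; cleared 0 line(s) (total 0); column heights now [3 3 4 0 0 0], max=4
Drop 3: O rot0 at col 4 lands with bottom-row=0; cleared 0 line(s) (total 0); column heights now [3 3 4 0 2 2], max=4
Drop 4: L rot1 at col 1 lands with bottom-row=4; cleared 0 line(s) (total 0); column heights now [3 7 5 0 2 2], max=7
Drop 5: O rot3 at col 4 lands with bottom-row=2; cleared 0 line(s) (total 0); column heights now [3 7 5 0 4 4], max=7
Drop 6: Z rot1 at col 2 lands with bottom-row=5; cleared 0 line(s) (total 0); column heights now [3 7 7 8 4 4], max=8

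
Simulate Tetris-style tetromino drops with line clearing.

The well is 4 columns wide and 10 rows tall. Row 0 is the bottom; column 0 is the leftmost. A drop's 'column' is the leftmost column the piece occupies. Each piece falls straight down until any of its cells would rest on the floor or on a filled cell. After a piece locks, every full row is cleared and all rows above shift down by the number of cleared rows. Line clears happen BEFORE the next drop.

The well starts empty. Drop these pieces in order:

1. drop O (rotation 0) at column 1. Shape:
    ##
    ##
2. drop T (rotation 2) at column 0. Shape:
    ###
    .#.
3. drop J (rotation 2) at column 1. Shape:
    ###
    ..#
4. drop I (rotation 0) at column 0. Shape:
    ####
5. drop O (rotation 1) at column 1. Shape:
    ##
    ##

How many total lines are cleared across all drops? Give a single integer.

Answer: 2

Derivation:
Drop 1: O rot0 at col 1 lands with bottom-row=0; cleared 0 line(s) (total 0); column heights now [0 2 2 0], max=2
Drop 2: T rot2 at col 0 lands with bottom-row=2; cleared 0 line(s) (total 0); column heights now [4 4 4 0], max=4
Drop 3: J rot2 at col 1 lands with bottom-row=3; cleared 1 line(s) (total 1); column heights now [0 4 4 4], max=4
Drop 4: I rot0 at col 0 lands with bottom-row=4; cleared 1 line(s) (total 2); column heights now [0 4 4 4], max=4
Drop 5: O rot1 at col 1 lands with bottom-row=4; cleared 0 line(s) (total 2); column heights now [0 6 6 4], max=6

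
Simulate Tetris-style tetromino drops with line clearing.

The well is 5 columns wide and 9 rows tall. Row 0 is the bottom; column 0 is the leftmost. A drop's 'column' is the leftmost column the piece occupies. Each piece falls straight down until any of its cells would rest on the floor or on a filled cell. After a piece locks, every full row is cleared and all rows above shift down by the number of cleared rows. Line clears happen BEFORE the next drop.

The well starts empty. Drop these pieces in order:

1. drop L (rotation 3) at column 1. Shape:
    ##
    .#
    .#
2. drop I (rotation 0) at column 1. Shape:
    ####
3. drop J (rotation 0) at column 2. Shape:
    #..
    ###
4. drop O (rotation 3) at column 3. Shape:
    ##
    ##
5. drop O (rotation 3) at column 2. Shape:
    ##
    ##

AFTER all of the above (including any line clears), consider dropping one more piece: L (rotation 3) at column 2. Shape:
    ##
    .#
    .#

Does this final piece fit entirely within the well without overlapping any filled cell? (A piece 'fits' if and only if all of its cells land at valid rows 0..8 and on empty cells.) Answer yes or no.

Answer: no

Derivation:
Drop 1: L rot3 at col 1 lands with bottom-row=0; cleared 0 line(s) (total 0); column heights now [0 3 3 0 0], max=3
Drop 2: I rot0 at col 1 lands with bottom-row=3; cleared 0 line(s) (total 0); column heights now [0 4 4 4 4], max=4
Drop 3: J rot0 at col 2 lands with bottom-row=4; cleared 0 line(s) (total 0); column heights now [0 4 6 5 5], max=6
Drop 4: O rot3 at col 3 lands with bottom-row=5; cleared 0 line(s) (total 0); column heights now [0 4 6 7 7], max=7
Drop 5: O rot3 at col 2 lands with bottom-row=7; cleared 0 line(s) (total 0); column heights now [0 4 9 9 7], max=9
Test piece L rot3 at col 2 (width 2): heights before test = [0 4 9 9 7]; fits = False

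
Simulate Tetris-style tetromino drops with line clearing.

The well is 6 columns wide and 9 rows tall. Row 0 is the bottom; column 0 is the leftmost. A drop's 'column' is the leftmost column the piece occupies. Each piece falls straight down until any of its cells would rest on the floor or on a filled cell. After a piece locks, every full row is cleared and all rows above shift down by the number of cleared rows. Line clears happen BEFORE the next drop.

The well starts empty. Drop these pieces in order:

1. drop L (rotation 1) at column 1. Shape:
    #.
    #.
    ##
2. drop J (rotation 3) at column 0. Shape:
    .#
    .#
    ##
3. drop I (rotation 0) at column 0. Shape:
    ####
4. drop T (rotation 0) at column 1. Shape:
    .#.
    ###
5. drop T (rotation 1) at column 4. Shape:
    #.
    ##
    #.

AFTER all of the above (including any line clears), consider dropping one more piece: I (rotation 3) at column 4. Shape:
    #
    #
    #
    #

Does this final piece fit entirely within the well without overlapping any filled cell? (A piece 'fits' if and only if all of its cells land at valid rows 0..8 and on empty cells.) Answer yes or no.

Drop 1: L rot1 at col 1 lands with bottom-row=0; cleared 0 line(s) (total 0); column heights now [0 3 1 0 0 0], max=3
Drop 2: J rot3 at col 0 lands with bottom-row=3; cleared 0 line(s) (total 0); column heights now [4 6 1 0 0 0], max=6
Drop 3: I rot0 at col 0 lands with bottom-row=6; cleared 0 line(s) (total 0); column heights now [7 7 7 7 0 0], max=7
Drop 4: T rot0 at col 1 lands with bottom-row=7; cleared 0 line(s) (total 0); column heights now [7 8 9 8 0 0], max=9
Drop 5: T rot1 at col 4 lands with bottom-row=0; cleared 0 line(s) (total 0); column heights now [7 8 9 8 3 2], max=9
Test piece I rot3 at col 4 (width 1): heights before test = [7 8 9 8 3 2]; fits = True

Answer: yes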